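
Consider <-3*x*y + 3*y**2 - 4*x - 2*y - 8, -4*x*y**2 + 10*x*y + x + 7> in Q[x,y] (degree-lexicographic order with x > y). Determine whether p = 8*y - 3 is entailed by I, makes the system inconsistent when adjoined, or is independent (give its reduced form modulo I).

Adjoining 8*y - 3 makes the ideal the whole ring: the system is inconsistent.

First compute the reduced Gröbner basis of I by Buchberger's algorithm.
f_1 = -3*x*y + 3*y**2 - 4*x - 2*y - 8, LT = x*y.
f_2 = -4*x*y**2 + 10*x*y + x + 7, LT = x*y**2.

S(f_1,f_2): lcm = x*y**2. S = -y**3 + 23/6*x*y + 2/3*y**2 + 1/4*x + 8/3*y + 7/4.
  leading term y**3: no divisor's leading term divides it; move -y**3 to the remainder.
  leading term x*y: subtract (-23/18)·f_1 from 23/6*x*y + 2/3*y**2 + 1/4*x + 8/3*y + 7/4 → 9/2*y**2 - 175/36*x + 1/9*y - 305/36
  leading term y**2: no divisor's leading term divides it; move 9/2*y**2 to the remainder.
  leading term x: no divisor's leading term divides it; move -175/36*x to the remainder.
  leading term y: no divisor's leading term divides it; move 1/9*y to the remainder.
  leading term 1: no divisor's leading term divides it; move -305/36 to the remainder.
  remainder -y**3 + 9/2*y**2 - 175/36*x + 1/9*y - 305/36 ≠ 0; add h_3 = -y**3 + 9/2*y**2 - 175/36*x + 1/9*y - 305/36 to the basis.

S(f_1,h_3): lcm = x*y**3. S = -y**4 + 35/6*x*y**2 + 2/3*y**3 - 175/36*x**2 + 1/9*x*y + 8/3*y**2 - 305/36*x.
  leading term y**4: subtract (y)·h_3 from -y**4 + 35/6*x*y**2 + 2/3*y**3 - 175/36*x**2 + 1/9*x*y + 8/3*y**2 - 305/36*x → 35/6*x*y**2 - 23/6*y**3 - 175/36*x**2 + 179/36*x*y + 23/9*y**2 - 305/36*x + 305/36*y
  leading term x*y**2: subtract (-35/18*y)·f_1 from 35/6*x*y**2 - 23/6*y**3 - 175/36*x**2 + 179/36*x*y + 23/9*y**2 - 305/36*x + 305/36*y → 2*y**3 - 175/36*x**2 - 101/36*x*y - 4/3*y**2 - 305/36*x - 85/12*y
  leading term y**3: subtract (-2)·h_3 from 2*y**3 - 175/36*x**2 - 101/36*x*y - 4/3*y**2 - 305/36*x - 85/12*y → -175/36*x**2 - 101/36*x*y + 23/3*y**2 - 655/36*x - 247/36*y - 305/18
  leading term x**2: no divisor's leading term divides it; move -175/36*x**2 to the remainder.
  leading term x*y: subtract (101/108)·f_1 from -101/36*x*y + 23/3*y**2 - 655/36*x - 247/36*y - 305/18 → 175/36*y**2 - 1561/108*x - 539/108*y - 511/54
  leading term y**2: no divisor's leading term divides it; move 175/36*y**2 to the remainder.
  leading term x: no divisor's leading term divides it; move -1561/108*x to the remainder.
  leading term y: no divisor's leading term divides it; move -539/108*y to the remainder.
  leading term 1: no divisor's leading term divides it; move -511/54 to the remainder.
  remainder -175/36*x**2 + 175/36*y**2 - 1561/108*x - 539/108*y - 511/54 ≠ 0; add h_4 = -175/36*x**2 + 175/36*y**2 - 1561/108*x - 539/108*y - 511/54 to the basis.

The other S-polynomials (S(f_2,h_3), S(f_1,h_4), S(f_2,h_4), S(h_3,h_4)) all reduce to 0 modulo the current basis, so we have a Gröbner basis.
Inter-reduce: drop elements whose leading term is divisible by another's, tail-reduce, and make monic.
Reduced Gröbner basis: {y**3 - 9/2*y**2 + 175/36*x - 1/9*y + 305/36, x**2 - y**2 + 223/75*x + 77/75*y + 146/75, x*y - y**2 + 4/3*x + 2/3*y + 8/3}.
Label its elements g_1 = y**3 - 9/2*y**2 + 175/36*x - 1/9*y + 305/36, g_2 = x**2 - y**2 + 223/75*x + 77/75*y + 146/75, g_3 = x*y - y**2 + 4/3*x + 2/3*y + 8/3.

Reduce p = 8*y - 3 modulo G:
  leading term y: no divisor's leading term divides it; move 8*y to the remainder.
  leading term 1: no divisor's leading term divides it; move -3 to the remainder.
  normal form = 8*y - 3.
The normal form is nonzero, so p ∉ I. Since p minus its normal form lies in I, I + (p) = I + (r) where r = 8*y - 3; decide whether this ideal is the whole ring.
Run Buchberger on G together with r (pairs among the g_i already reduce to 0 since G is a Gröbner basis):
g_1 = y**3 - 9/2*y**2 + 175/36*x - 1/9*y + 305/36, LT = y**3.
g_2 = x**2 - y**2 + 223/75*x + 77/75*y + 146/75, LT = x**2.
g_3 = x*y - y**2 + 4/3*x + 2/3*y + 8/3, LT = x*y.
r = 8*y - 3, LT = y.

S(g_1,r): lcm = y**3. S = -33/8*y**2 + 175/36*x - 1/9*y + 305/36.
  leading term y**2: subtract (-33/64*y)·r from -33/8*y**2 + 175/36*x - 1/9*y + 305/36 → 175/36*x - 955/576*y + 305/36
  leading term x: no divisor's leading term divides it; move 175/36*x to the remainder.
  leading term y: subtract (-955/4608)·r from -955/576*y + 305/36 → 36175/4608
  leading term 1: no divisor's leading term divides it; move 36175/4608 to the remainder.
  remainder 175/36*x + 36175/4608 ≠ 0; add m_5 = 175/36*x + 36175/4608 to the basis.

S(g_3,r): lcm = x*y. S = -y**2 + 41/24*x + 2/3*y + 8/3.
  leading term y**2: subtract (-1/8*y)·r from -y**2 + 41/24*x + 2/3*y + 8/3 → 41/24*x + 7/24*y + 8/3
  leading term x: subtract (123/350)·m_5 from 41/24*x + 7/24*y + 8/3 → 7/24*y - 661/7168
  leading term y: subtract (7/192)·r from 7/24*y - 661/7168 → 123/7168
  leading term 1: no divisor's leading term divides it; move 123/7168 to the remainder.
  remainder 123/7168 ≠ 0; add m_6 = 123/7168 to the basis.

The other S-polynomials (S(g_1,g_2), S(g_1,g_3), S(g_2,g_3), S(g_2,r), S(g_1,m_5), S(g_2,m_5), S(g_3,m_5), S(r,m_5), S(g_1,m_6), S(g_2,m_6), S(g_3,m_6), S(r,m_6), S(m_5,m_6)) all reduce to 0 modulo the current basis, so we have a Gröbner basis.
Inter-reduce: drop elements whose leading term is divisible by another's, tail-reduce, and make monic.
Reduced Gröbner basis: {1}.
The reduced Gröbner basis of I + (p) is {1}: the ideal is the whole ring, so the enlarged system has no common solution — adjoining p is inconsistent.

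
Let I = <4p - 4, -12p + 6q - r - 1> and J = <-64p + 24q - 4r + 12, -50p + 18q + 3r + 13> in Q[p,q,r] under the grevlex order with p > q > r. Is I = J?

Equality of ideals is decidable: compute both reduced Gröbner bases (unique for the ordering) and check whether they agree.
Buchberger on the first generating set:
f_1 = 4p - 4, LT = p.
f_2 = -12p + 6q - r - 1, LT = p.

S(f_1,f_2): lcm = p. S = \tfrac{1}{2}q - \tfrac{1}{12}r - \tfrac{13}{12}.
  leading term q: no divisor's leading term divides it; move \tfrac{1}{2}q to the remainder.
  leading term r: no divisor's leading term divides it; move -\tfrac{1}{12}r to the remainder.
  leading term 1: no divisor's leading term divides it; move -\tfrac{13}{12} to the remainder.
  remainder \tfrac{1}{2}q - \tfrac{1}{12}r - \tfrac{13}{12} ≠ 0; add g_3 = \tfrac{1}{2}q - \tfrac{1}{12}r - \tfrac{13}{12} to the basis.

The other S-polynomials (S(f_1,g_3), S(f_2,g_3)) all reduce to 0 modulo the current basis, so we have a Gröbner basis.
Inter-reduce: drop elements whose leading term is divisible by another's, tail-reduce, and make monic.
Reduced Gröbner basis: {p - 1, q - \tfrac{1}{6}r - \tfrac{13}{6}}.

Buchberger on the second generating set:
h_1 = -64p + 24q - 4r + 12, LT = p.
h_2 = -50p + 18q + 3r + 13, LT = p.

S(h_1,h_2): lcm = p. S = -\tfrac{3}{200}q + \tfrac{49}{400}r + \tfrac{29}{400}.
  leading term q: no divisor's leading term divides it; move -\tfrac{3}{200}q to the remainder.
  leading term r: no divisor's leading term divides it; move \tfrac{49}{400}r to the remainder.
  leading term 1: no divisor's leading term divides it; move \tfrac{29}{400} to the remainder.
  remainder -\tfrac{3}{200}q + \tfrac{49}{400}r + \tfrac{29}{400} ≠ 0; add k_3 = -\tfrac{3}{200}q + \tfrac{49}{400}r + \tfrac{29}{400} to the basis.

The other S-polynomials (S(h_1,k_3), S(h_2,k_3)) all reduce to 0 modulo the current basis, so we have a Gröbner basis.
Inter-reduce: drop elements whose leading term is divisible by another's, tail-reduce, and make monic.
Reduced Gröbner basis: {p - 3r - 2, q - \tfrac{49}{6}r - \tfrac{29}{6}}.

The bases are distinct; the ideals are different.
The choice of monomial ordering does not affect the verdict — as long as both bases are computed under the same ordering, their equality decides ideal equality.

No, the ideals differ.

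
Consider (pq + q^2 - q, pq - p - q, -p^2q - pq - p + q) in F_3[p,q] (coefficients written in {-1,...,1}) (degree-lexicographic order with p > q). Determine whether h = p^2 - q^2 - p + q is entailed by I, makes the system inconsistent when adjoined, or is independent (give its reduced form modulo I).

p^2 - q^2 - p + q lies in I (it reduces to 0).

First compute the reduced Gröbner basis of I by Buchberger's algorithm.
f_1 = pq + q^2 - q, LT = pq.
f_2 = pq - p - q, LT = pq.
f_3 = -p^2q - pq - p + q, LT = p^2q.

S(f_1,f_2): lcm = pq. S = q^2 + p.
  leading term q^2: no divisor's leading term divides it; move q^2 to the remainder.
  leading term p: no divisor's leading term divides it; move p to the remainder.
  remainder q^2 + p ≠ 0; add k_4 = q^2 + p to the basis.

S(f_1,f_3): lcm = p^2q. S = pq^2 + pq - p + q.
  leading term pq^2: subtract (q)·f_1 from pq^2 + pq - p + q → -q^3 + pq + q^2 - p + q
  leading term q^3: subtract (-q)·k_4 from -q^3 + pq + q^2 - p + q → -pq + q^2 - p + q
  leading term pq: subtract (-1)·f_1 from -pq + q^2 - p + q → -q^2 - p
  leading term q^2: subtract (-1)·k_4 from -q^2 - p → 0
  remainder 0.

S(f_2,f_3): lcm = p^2q. S = -p^2 + pq - p + q.
  leading term p^2: no divisor's leading term divides it; move -p^2 to the remainder.
  leading term pq: subtract (1)·f_1 from pq - p + q → -q^2 - p - q
  leading term q^2: subtract (-1)·k_4 from -q^2 - p - q → -q
  leading term q: no divisor's leading term divides it; move -q to the remainder.
  remainder -p^2 - q ≠ 0; add k_5 = -p^2 - q to the basis.

S(f_1,k_4): lcm = pq^2. S = q^3 - p^2 - q^2.
  leading term q^3: subtract (q)·k_4 from q^3 - p^2 - q^2 → -p^2 - pq - q^2
  leading term p^2: subtract (1)·k_5 from -p^2 - pq - q^2 → -pq - q^2 + q
  leading term pq: subtract (-1)·f_1 from -pq - q^2 + q → 0
  remainder 0.

S(f_2,k_4): lcm = pq^2. S = -p^2 - pq - q^2.
  leading term p^2: subtract (1)·k_5 from -p^2 - pq - q^2 → -pq - q^2 + q
  leading term pq: subtract (-1)·f_1 from -pq - q^2 + q → 0
  remainder 0.

S(f_3,k_4): lcm = p^2q^2. S = -p^3 + pq^2 + pq - q^2.
  leading term p^3: subtract (p)·k_5 from -p^3 + pq^2 + pq - q^2 → pq^2 - pq - q^2
  leading term pq^2: subtract (q)·f_1 from pq^2 - pq - q^2 → -q^3 - pq
  leading term q^3: subtract (-q)·k_4 from -q^3 - pq → 0
  remainder 0.

S(f_1,k_5): lcm = p^2q. S = pq^2 - pq - q^2.
  leading term pq^2: subtract (q)·f_1 from pq^2 - pq - q^2 → -q^3 - pq
  leading term q^3: subtract (-q)·k_4 from -q^3 - pq → 0
  remainder 0.

S(f_2,k_5): lcm = p^2q. S = -p^2 - pq - q^2.
  leading term p^2: subtract (1)·k_5 from -p^2 - pq - q^2 → -pq - q^2 + q
  leading term pq: subtract (-1)·f_1 from -pq - q^2 + q → 0
  remainder 0.

S(f_3,k_5): lcm = p^2q. S = pq - q^2 + p - q.
  leading term pq: subtract (1)·f_1 from pq - q^2 + p - q → q^2 + p
  leading term q^2: subtract (1)·k_4 from q^2 + p → 0
  remainder 0.

S(k_4,k_5): leading monomials are coprime, so the S-polynomial reduces to 0 (Buchberger's first criterion).
Every S-polynomial of the final basis reduces to 0, so we have a Gröbner basis.
Inter-reduce: drop elements whose leading term is divisible by another's, tail-reduce, and make monic.
Reduced Gröbner basis: {p^2 + q, pq - p - q, q^2 + p}.
Label its elements g_1 = p^2 + q, g_2 = pq - p - q, g_3 = q^2 + p.

Reduce h = p^2 - q^2 - p + q modulo G:
  leading term p^2: subtract (1)·g_1 from p^2 - q^2 - p + q → -q^2 - p
  leading term q^2: subtract (-1)·g_3 from -q^2 - p → 0
  normal form = 0.
Since the normal form is 0, h ∈ I.

Ideal membership is decidable via reduction modulo a Gröbner basis.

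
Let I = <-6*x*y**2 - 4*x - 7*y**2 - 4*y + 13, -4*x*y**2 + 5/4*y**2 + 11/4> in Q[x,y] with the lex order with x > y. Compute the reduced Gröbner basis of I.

f_1 = -6*x*y**2 - 4*x - 7*y**2 - 4*y + 13, LT = x*y**2.
f_2 = -4*x*y**2 + 5/4*y**2 + 11/4, LT = x*y**2.

S(f_1,f_2): lcm = x*y**2. S = 2/3*x + 71/48*y**2 + 2/3*y - 71/48.
  reduce S modulo (f_1, f_2):
  remainder 2/3*x + 71/48*y**2 + 2/3*y - 71/48 ≠ 0; add g_3 = 2/3*x + 71/48*y**2 + 2/3*y - 71/48 to the basis.

S(f_1,g_3): lcm = x*y**2. S = 2/3*x - 71/32*y**4 - y**3 + 325/96*y**2 + 2/3*y - 13/6.
  reduce S modulo (f_1, f_2, g_3):
  remainder -71/32*y**4 - y**3 + 61/32*y**2 - 11/16 ≠ 0; add g_4 = -71/32*y**4 - y**3 + 61/32*y**2 - 11/16 to the basis.

The other S-polynomials (S(f_2,g_3), S(f_1,g_4), S(f_2,g_4), S(g_3,g_4)) all reduce to 0 modulo the current basis, so we have a Gröbner basis.
Inter-reduce: drop elements whose leading term is divisible by another's, tail-reduce, and make monic.

G = {x + 71/32*y**2 + y - 71/32, y**4 + 32/71*y**3 - 61/71*y**2 + 22/71}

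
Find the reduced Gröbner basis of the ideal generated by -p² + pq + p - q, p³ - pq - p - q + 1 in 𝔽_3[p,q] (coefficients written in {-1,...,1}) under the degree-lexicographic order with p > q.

G = {q³ - q² + p + 1, p² - q², pq - q² + p - q}

f_1 = -p² + pq + p - q, LT = p².
f_2 = p³ - pq - p - q + 1, LT = p³.

S(f_1,f_2): lcm = p³. S = -p²q - p² - pq + p + q - 1.
  leading term p²q: subtract (q)·f_1 from -p²q - p² - pq + p + q - 1 → -pq² - p² + pq + q² + p + q - 1
  leading term pq²: no divisor's leading term divides it; move -pq² to the remainder.
  leading term p²: subtract (1)·f_1 from -p² + pq + q² + p + q - 1 → q² - q - 1
  leading term q²: no divisor's leading term divides it; move q² to the remainder.
  leading term q: no divisor's leading term divides it; move -q to the remainder.
  leading term 1: no divisor's leading term divides it; move -1 to the remainder.
  remainder -pq² + q² - q - 1 ≠ 0; add g_3 = -pq² + q² - q - 1 to the basis.

S(f_1,g_3): lcm = p²q². S = -pq³ + q³ - pq - p.
  leading term pq³: subtract (q)·g_3 from -pq³ + q³ - pq - p → -pq + q² - p + q
  leading term pq: no divisor's leading term divides it; move -pq to the remainder.
  leading term q²: no divisor's leading term divides it; move q² to the remainder.
  leading term p: no divisor's leading term divides it; move -p to the remainder.
  leading term q: no divisor's leading term divides it; move q to the remainder.
  remainder -pq + q² - p + q ≠ 0; add g_4 = -pq + q² - p + q to the basis.

S(f_2,g_3): lcm = p³q². S = p²q² - pq³ - p²q - pq² - q³ - p² + q².
  leading term p²q²: subtract (-q²)·f_1 from p²q² - pq³ - p²q - pq² - q³ - p² + q² → -p²q + q³ - p² + q²
  leading term p²q: subtract (q)·f_1 from -p²q + q³ - p² + q² → -pq² + q³ - p² - pq - q²
  leading term pq²: subtract (1)·g_3 from -pq² + q³ - p² - pq - q² → q³ - p² - pq + q² + q + 1
  leading term q³: no divisor's leading term divides it; move q³ to the remainder.
  leading term p²: subtract (1)·f_1 from -p² - pq + q² + q + 1 → pq + q² - p - q + 1
  leading term pq: subtract (-1)·g_4 from pq + q² - p - q + 1 → -q² + p + 1
  leading term q²: no divisor's leading term divides it; move -q² to the remainder.
  leading term p: no divisor's leading term divides it; move p to the remainder.
  leading term 1: no divisor's leading term divides it; move 1 to the remainder.
  remainder q³ - q² + p + 1 ≠ 0; add g_5 = q³ - q² + p + 1 to the basis.

The other S-polynomials (S(f_1,g_4), S(f_2,g_4), S(g_3,g_4), S(f_1,g_5), S(f_2,g_5), S(g_3,g_5), S(g_4,g_5)) all reduce to 0 modulo the current basis, so we have a Gröbner basis.
Inter-reduce: drop elements whose leading term is divisible by another's, tail-reduce, and make monic.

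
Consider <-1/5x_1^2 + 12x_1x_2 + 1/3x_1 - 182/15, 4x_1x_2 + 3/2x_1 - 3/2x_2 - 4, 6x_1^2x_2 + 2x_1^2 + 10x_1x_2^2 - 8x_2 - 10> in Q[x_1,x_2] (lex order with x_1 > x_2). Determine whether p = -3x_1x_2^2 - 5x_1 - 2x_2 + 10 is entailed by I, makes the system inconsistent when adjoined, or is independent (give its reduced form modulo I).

First compute the reduced Gröbner basis of I by Buchberger's algorithm.
f_1 = -1/5x_1^2 + 12x_1x_2 + 1/3x_1 - 182/15, LT = x_1^2.
f_2 = 4x_1x_2 + 3/2x_1 - 3/2x_2 - 4, LT = x_1x_2.
f_3 = 6x_1^2x_2 + 2x_1^2 + 10x_1x_2^2 - 8x_2 - 10, LT = x_1^2x_2.

S(f_1,f_2): lcm = x_1^2x_2. S = -3/8x_1^2 - 60x_1x_2^2 - 31/24x_1x_2 + x_1 + 182/3x_2.
  reduce S modulo (f_1, f_2, f_3):
  remainder 55/64x_1 - 45/2x_2^2 + 35/192x_2 + 515/24 ≠ 0; add h_4 = 55/64x_1 - 45/2x_2^2 + 35/192x_2 + 515/24 to the basis.

S(f_1,f_3): lcm = x_1^2x_2. S = -1/3x_1^2 - 185/3x_1x_2^2 - 5/3x_1x_2 + 62x_2 + 5/3.
  reduce S modulo (f_1, f_2, f_3, h_4):
  remainder -4575/88x_2^2 + 2647/2376x_2 + 60439/1188 ≠ 0; add h_5 = -4575/88x_2^2 + 2647/2376x_2 + 60439/1188 to the basis.

S(f_2,h_4): lcm = x_1x_2. S = 3/8x_1 + 288/11x_2^3 - 7/33x_2^2 - 6691/264x_2 - 1.
  reduce S modulo (f_1, f_2, f_3, h_4, h_5):
  remainder 702563608/1695380625x_2 - 702563608/1695380625 ≠ 0; add h_6 = 702563608/1695380625x_2 - 702563608/1695380625 to the basis.

The other S-polynomials (S(f_2,f_3), S(f_1,h_4), S(f_3,h_4), S(f_1,h_5), S(f_2,h_5), S(f_3,h_5), S(h_4,h_5), S(f_1,h_6), S(f_2,h_6), S(f_3,h_6), S(h_4,h_6), S(h_5,h_6)) all reduce to 0 modulo the current basis, so we have a Gröbner basis.
Inter-reduce: drop elements whose leading term is divisible by another's, tail-reduce, and make monic.
Reduced Gröbner basis: {x_1 - 1, x_2 - 1}.
Label its elements g_1 = x_1 - 1, g_2 = x_2 - 1.

Reduce p = -3x_1x_2^2 - 5x_1 - 2x_2 + 10 modulo G:
  leading term x_1x_2^2: subtract (-3x_2^2)·g_1 from -3x_1x_2^2 - 5x_1 - 2x_2 + 10 → -5x_1 - 3x_2^2 - 2x_2 + 10
  leading term x_1: subtract (-5)·g_1 from -5x_1 - 3x_2^2 - 2x_2 + 10 → -3x_2^2 - 2x_2 + 5
  leading term x_2^2: subtract (-3x_2)·g_2 from -3x_2^2 - 2x_2 + 5 → -5x_2 + 5
  leading term x_2: subtract (-5)·g_2 from -5x_2 + 5 → 0
  normal form = 0.
Since the normal form is 0, p ∈ I.

-3x_1x_2^2 - 5x_1 - 2x_2 + 10 lies in I (it reduces to 0).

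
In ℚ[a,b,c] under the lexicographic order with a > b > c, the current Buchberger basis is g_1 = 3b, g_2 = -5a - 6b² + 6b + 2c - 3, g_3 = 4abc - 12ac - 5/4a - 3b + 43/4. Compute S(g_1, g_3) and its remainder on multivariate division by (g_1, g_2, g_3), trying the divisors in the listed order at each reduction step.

lcm(LM(g_1), LM(g_3)) = abc.
S = (lcm/LT(g_1))·g_1 − (lcm/LT(g_3))·g_3 = 3ac + 5/16a + ¾b - 43/16.
Reduce S modulo (g_1, g_2, g_3) in that order:
  leading term ac: subtract (-⅗c)·g_2 from 3ac + 5/16a + ¾b - 43/16 → 5/16a - 18/5b²c + 18/5bc + ¾b + 6/5c² - 9/5c - 43/16
  leading term a: subtract (-1/16)·g_2 from 5/16a - 18/5b²c + 18/5bc + ¾b + 6/5c² - 9/5c - 43/16 → -18/5b²c - ⅜b² + 18/5bc + 9/8b + 6/5c² - 67/40c - 23/8
  leading term b²c: subtract (-6/5bc)·g_1 from -18/5b²c - ⅜b² + 18/5bc + 9/8b + 6/5c² - 67/40c - 23/8 → -⅜b² + 18/5bc + 9/8b + 6/5c² - 67/40c - 23/8
  leading term b²: subtract (-⅛b)·g_1 from -⅜b² + 18/5bc + 9/8b + 6/5c² - 67/40c - 23/8 → 18/5bc + 9/8b + 6/5c² - 67/40c - 23/8
  leading term bc: subtract (6/5c)·g_1 from 18/5bc + 9/8b + 6/5c² - 67/40c - 23/8 → 9/8b + 6/5c² - 67/40c - 23/8
  leading term b: subtract (⅜)·g_1 from 9/8b + 6/5c² - 67/40c - 23/8 → 6/5c² - 67/40c - 23/8
  leading term c²: no divisor's leading term divides it; move 6/5c² to the remainder.
  leading term c: no divisor's leading term divides it; move -67/40c to the remainder.
  leading term 1: no divisor's leading term divides it; move -23/8 to the remainder.
The remainder 6/5c² - 67/40c - 23/8 is nonzero, so it would be added as the next basis element.

S(g_1, g_3) = 3ac + 5/16a + ¾b - 43/16; remainder on division = 6/5c² - 67/40c - 23/8.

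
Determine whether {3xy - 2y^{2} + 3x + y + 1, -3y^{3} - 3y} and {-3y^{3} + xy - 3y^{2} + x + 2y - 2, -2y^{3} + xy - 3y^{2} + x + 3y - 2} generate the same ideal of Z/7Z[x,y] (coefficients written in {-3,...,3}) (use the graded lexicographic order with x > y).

Two ideals are equal iff their reduced Gröbner bases coincide (the reduced basis is unique for a fixed ordering).
Buchberger on the first generating set:
f_1 = 3xy - 2y^{2} + 3x + y + 1, LT = xy.
f_2 = -3y^{3} - 3y, LT = y^{3}.

S(f_1,f_2): lcm = xy^{3}. S = -3y^{4} + xy^{2} - 2y^{3} - xy - 2y^{2}.
  leading term y^{4}: subtract (y)·f_2 from -3y^{4} + xy^{2} - 2y^{3} - xy - 2y^{2} → xy^{2} - 2y^{3} - xy + y^{2}
  leading term xy^{2}: subtract (-2y)·f_1 from xy^{2} - 2y^{3} - xy + y^{2} → y^{3} - 2xy + 3y^{2} + 2y
  leading term y^{3}: subtract (2)·f_2 from y^{3} - 2xy + 3y^{2} + 2y → -2xy + 3y^{2} + y
  leading term xy: subtract (-3)·f_1 from -2xy + 3y^{2} + y → -3y^{2} + 2x - 3y + 3
  leading term y^{2}: no divisor's leading term divides it; move -3y^{2} to the remainder.
  leading term x: no divisor's leading term divides it; move 2x to the remainder.
  leading term y: no divisor's leading term divides it; move -3y to the remainder.
  leading term 1: no divisor's leading term divides it; move 3 to the remainder.
  remainder -3y^{2} + 2x - 3y + 3 ≠ 0; add g_3 = -3y^{2} + 2x - 3y + 3 to the basis.

S(f_1,g_3): lcm = xy^{2}. S = -3y^{3} + 3x^{2} - 2y^{2} + x - 2y.
  leading term y^{3}: subtract (1)·f_2 from -3y^{3} + 3x^{2} - 2y^{2} + x - 2y → 3x^{2} - 2y^{2} + x + y
  leading term x^{2}: no divisor's leading term divides it; move 3x^{2} to the remainder.
  leading term y^{2}: subtract (3)·g_3 from -2y^{2} + x + y → 2x + 3y - 2
  leading term x: no divisor's leading term divides it; move 2x to the remainder.
  leading term y: no divisor's leading term divides it; move 3y to the remainder.
  leading term 1: no divisor's leading term divides it; move -2 to the remainder.
  remainder 3x^{2} + 2x + 3y - 2 ≠ 0; add g_4 = 3x^{2} + 2x + 3y - 2 to the basis.

The other S-polynomials (S(f_2,g_3), S(f_1,g_4), S(f_2,g_4), S(g_3,g_4)) all reduce to 0 modulo the current basis, so we have a Gröbner basis.
Inter-reduce: drop elements whose leading term is divisible by another's, tail-reduce, and make monic.
Reduced Gröbner basis: {x^{2} + 3x + y - 3, xy - x + y + 2, y^{2} - 3x + y - 1}.

Buchberger on the second generating set:
h_1 = -3y^{3} + xy - 3y^{2} + x + 2y - 2, LT = y^{3}.
h_2 = -2y^{3} + xy - 3y^{2} + x + 3y - 2, LT = y^{3}.

S(h_1,h_2): lcm = y^{3}. S = -xy + 3y^{2} - x + 2y + 2.
  leading term xy: no divisor's leading term divides it; move -xy to the remainder.
  leading term y^{2}: no divisor's leading term divides it; move 3y^{2} to the remainder.
  leading term x: no divisor's leading term divides it; move -x to the remainder.
  leading term y: no divisor's leading term divides it; move 2y to the remainder.
  leading term 1: no divisor's leading term divides it; move 2 to the remainder.
  remainder -xy + 3y^{2} - x + 2y + 2 ≠ 0; add k_3 = -xy + 3y^{2} - x + 2y + 2 to the basis.

S(h_1,k_3): lcm = xy^{3}. S = 3y^{4} + 2x^{2}y + 2y^{3} + 2x^{2} - 3xy + 2y^{2} + 3x.
  leading term y^{4}: subtract (-y)·h_1 from 3y^{4} + 2x^{2}y + 2y^{3} + 2x^{2} - 3xy + 2y^{2} + 3x → 2x^{2}y + xy^{2} - y^{3} + 2x^{2} - 2xy - 3y^{2} + 3x - 2y
  leading term x^{2}y: subtract (-2x)·k_3 from 2x^{2}y + xy^{2} - y^{3} + 2x^{2} - 2xy - 3y^{2} + 3x - 2y → -y^{3} + 2xy - 3y^{2} - 2y
  leading term y^{3}: subtract (-2)·h_1 from -y^{3} + 2xy - 3y^{2} - 2y → -3xy - 2y^{2} + 2x + 2y + 3
  leading term xy: subtract (3)·k_3 from -3xy - 2y^{2} + 2x + 2y + 3 → 3y^{2} - 2x + 3y - 3
  leading term y^{2}: no divisor's leading term divides it; move 3y^{2} to the remainder.
  leading term x: no divisor's leading term divides it; move -2x to the remainder.
  leading term y: no divisor's leading term divides it; move 3y to the remainder.
  leading term 1: no divisor's leading term divides it; move -3 to the remainder.
  remainder 3y^{2} - 2x + 3y - 3 ≠ 0; add k_4 = 3y^{2} - 2x + 3y - 3 to the basis.

S(k_3,k_4): lcm = xy^{2}. S = -3y^{3} + 3x^{2} - 2y^{2} + x - 2y.
  leading term y^{3}: subtract (1)·h_1 from -3y^{3} + 3x^{2} - 2y^{2} + x - 2y → 3x^{2} - xy + y^{2} + 3y + 2
  leading term x^{2}: no divisor's leading term divides it; move 3x^{2} to the remainder.
  leading term xy: subtract (1)·k_3 from -xy + y^{2} + 3y + 2 → -2y^{2} + x + y
  leading term y^{2}: subtract (-3)·k_4 from -2y^{2} + x + y → 2x + 3y - 2
  leading term x: no divisor's leading term divides it; move 2x to the remainder.
  leading term y: no divisor's leading term divides it; move 3y to the remainder.
  leading term 1: no divisor's leading term divides it; move -2 to the remainder.
  remainder 3x^{2} + 2x + 3y - 2 ≠ 0; add k_5 = 3x^{2} + 2x + 3y - 2 to the basis.

The other S-polynomials (S(h_2,k_3), S(h_1,k_4), S(h_2,k_4), S(h_1,k_5), S(h_2,k_5), S(k_3,k_5), S(k_4,k_5)) all reduce to 0 modulo the current basis, so we have a Gröbner basis.
Inter-reduce: drop elements whose leading term is divisible by another's, tail-reduce, and make monic.
Reduced Gröbner basis: {x^{2} + 3x + y - 3, xy - x + y + 2, y^{2} - 3x + y - 1}.

The two bases agree; hence the ideals are identical.

Yes, the ideals are equal.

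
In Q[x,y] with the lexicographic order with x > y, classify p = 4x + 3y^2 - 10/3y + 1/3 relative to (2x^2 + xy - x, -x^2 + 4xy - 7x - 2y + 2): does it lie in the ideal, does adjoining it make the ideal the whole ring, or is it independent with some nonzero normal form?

First compute the reduced Gröbner basis of I by Buchberger's algorithm.
f_1 = 2x^2 + xy - x, LT = x^2.
f_2 = -x^2 + 4xy - 7x - 2y + 2, LT = x^2.

S(f_1,f_2): lcm = x^2. S = 9/2xy - 15/2x - 2y + 2.
  leading term xy: no divisor's leading term divides it; move 9/2xy to the remainder.
  leading term x: no divisor's leading term divides it; move -15/2x to the remainder.
  leading term y: no divisor's leading term divides it; move -2y to the remainder.
  leading term 1: no divisor's leading term divides it; move 2 to the remainder.
  remainder 9/2xy - 15/2x - 2y + 2 ≠ 0; add h_3 = 9/2xy - 15/2x - 2y + 2 to the basis.

S(f_1,h_3): lcm = x^2y. S = 5/3x^2 + 1/2xy^2 - 1/18xy - 4/9x.
  leading term x^2: subtract (5/6)·f_1 from 5/3x^2 + 1/2xy^2 - 1/18xy - 4/9x → 1/2xy^2 - 8/9xy + 7/18x
  leading term xy^2: subtract (1/9y)·h_3 from 1/2xy^2 - 8/9xy + 7/18x → -1/18xy + 7/18x + 2/9y^2 - 2/9y
  leading term xy: subtract (-1/81)·h_3 from -1/18xy + 7/18x + 2/9y^2 - 2/9y → 8/27x + 2/9y^2 - 20/81y + 2/81
  leading term x: no divisor's leading term divides it; move 8/27x to the remainder.
  leading term y^2: no divisor's leading term divides it; move 2/9y^2 to the remainder.
  leading term y: no divisor's leading term divides it; move -20/81y to the remainder.
  leading term 1: no divisor's leading term divides it; move 2/81 to the remainder.
  remainder 8/27x + 2/9y^2 - 20/81y + 2/81 ≠ 0; add h_4 = 8/27x + 2/9y^2 - 20/81y + 2/81 to the basis.

S(f_2,h_3): lcm = x^2y. S = 5/3x^2 - 4xy^2 + 67/9xy - 4/9x + 2y^2 - 2y.
  leading term x^2: subtract (5/6)·f_1 from 5/3x^2 - 4xy^2 + 67/9xy - 4/9x + 2y^2 - 2y → -4xy^2 + 119/18xy + 7/18x + 2y^2 - 2y
  leading term xy^2: subtract (-8/9y)·h_3 from -4xy^2 + 119/18xy + 7/18x + 2y^2 - 2y → -1/18xy + 7/18x + 2/9y^2 - 2/9y
  leading term xy: subtract (-1/81)·h_3 from -1/18xy + 7/18x + 2/9y^2 - 2/9y → 8/27x + 2/9y^2 - 20/81y + 2/81
  leading term x: subtract (1)·h_4 from 8/27x + 2/9y^2 - 20/81y + 2/81 → 0
  remainder 0.

S(f_1,h_4): lcm = x^2. S = -3/4xy^2 + 4/3xy - 7/12x.
  leading term xy^2: subtract (-1/6y)·h_3 from -3/4xy^2 + 4/3xy - 7/12x → 1/12xy - 7/12x - 1/3y^2 + 1/3y
  leading term xy: subtract (1/54)·h_3 from 1/12xy - 7/12x - 1/3y^2 + 1/3y → -4/9x - 1/3y^2 + 10/27y - 1/27
  leading term x: subtract (-3/2)·h_4 from -4/9x - 1/3y^2 + 10/27y - 1/27 → 0
  remainder 0.

S(f_2,h_4): lcm = x^2. S = -3/4xy^2 - 19/6xy + 83/12x + 2y - 2.
  leading term xy^2: subtract (-1/6y)·h_3 from -3/4xy^2 - 19/6xy + 83/12x + 2y - 2 → -53/12xy + 83/12x - 1/3y^2 + 7/3y - 2
  leading term xy: subtract (-53/54)·h_3 from -53/12xy + 83/12x - 1/3y^2 + 7/3y - 2 → -4/9x - 1/3y^2 + 10/27y - 1/27
  leading term x: subtract (-3/2)·h_4 from -4/9x - 1/3y^2 + 10/27y - 1/27 → 0
  remainder 0.

S(h_3,h_4): lcm = xy. S = -5/3x - 3/4y^3 + 5/6y^2 - 19/36y + 4/9.
  leading term x: subtract (-45/8)·h_4 from -5/3x - 3/4y^3 + 5/6y^2 - 19/36y + 4/9 → -3/4y^3 + 25/12y^2 - 23/12y + 7/12
  leading term y^3: no divisor's leading term divides it; move -3/4y^3 to the remainder.
  leading term y^2: no divisor's leading term divides it; move 25/12y^2 to the remainder.
  leading term y: no divisor's leading term divides it; move -23/12y to the remainder.
  leading term 1: no divisor's leading term divides it; move 7/12 to the remainder.
  remainder -3/4y^3 + 25/12y^2 - 23/12y + 7/12 ≠ 0; add h_5 = -3/4y^3 + 25/12y^2 - 23/12y + 7/12 to the basis.

S(f_1,h_5): leading monomials are coprime, so the S-polynomial reduces to 0 (Buchberger's first criterion).
S(f_2,h_5): leading monomials are coprime, so the S-polynomial reduces to 0 (Buchberger's first criterion).
S(h_3,h_5): lcm = xy^3. S = 10/9xy^2 - 23/9xy + 7/9x - 4/9y^3 + 4/9y^2.
  leading term xy^2: subtract (20/81y)·h_3 from 10/9xy^2 - 23/9xy + 7/9x - 4/9y^3 + 4/9y^2 → -19/27xy + 7/9x - 4/9y^3 + 76/81y^2 - 40/81y
  leading term xy: subtract (-38/243)·h_3 from -19/27xy + 7/9x - 4/9y^3 + 76/81y^2 - 40/81y → -32/81x - 4/9y^3 + 76/81y^2 - 196/243y + 76/243
  leading term x: subtract (-4/3)·h_4 from -32/81x - 4/9y^3 + 76/81y^2 - 196/243y + 76/243 → -4/9y^3 + 100/81y^2 - 92/81y + 28/81
  leading term y^3: subtract (16/27)·h_5 from -4/9y^3 + 100/81y^2 - 92/81y + 28/81 → 0
  remainder 0.

S(h_4,h_5): leading monomials are coprime, so the S-polynomial reduces to 0 (Buchberger's first criterion).
Every S-polynomial of the final basis reduces to 0, so we have a Gröbner basis.
Inter-reduce: drop elements whose leading term is divisible by another's, tail-reduce, and make monic.
Reduced Gröbner basis: {x + 3/4y^2 - 5/6y + 1/12, y^3 - 25/9y^2 + 23/9y - 7/9}.
Label its elements g_1 = x + 3/4y^2 - 5/6y + 1/12, g_2 = y^3 - 25/9y^2 + 23/9y - 7/9.

Reduce p = 4x + 3y^2 - 10/3y + 1/3 modulo G:
  leading term x: subtract (4)·g_1 from 4x + 3y^2 - 10/3y + 1/3 → 0
  normal form = 0.
Since the normal form is 0, p ∈ I.

4x + 3y^2 - 10/3y + 1/3 lies in I (it reduces to 0).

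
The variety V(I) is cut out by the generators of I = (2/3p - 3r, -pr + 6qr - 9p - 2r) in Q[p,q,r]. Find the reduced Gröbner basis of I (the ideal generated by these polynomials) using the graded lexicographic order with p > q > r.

G = {qr - 3/4r^2 - 85/12r, p - 9/2r}

f_1 = 2/3p - 3r, LT = p.
f_2 = -pr + 6qr - 9p - 2r, LT = pr.

S(f_1,f_2): lcm = pr. S = 6qr - 9/2r^2 - 9p - 2r.
  leading term qr: no divisor's leading term divides it; move 6qr to the remainder.
  leading term r^2: no divisor's leading term divides it; move -9/2r^2 to the remainder.
  leading term p: subtract (-27/2)·f_1 from -9p - 2r → -85/2r
  leading term r: no divisor's leading term divides it; move -85/2r to the remainder.
  remainder 6qr - 9/2r^2 - 85/2r ≠ 0; add g_3 = 6qr - 9/2r^2 - 85/2r to the basis.

S(f_1,g_3): leading monomials are coprime, so the S-polynomial reduces to 0 (Buchberger's first criterion).
S(f_2,g_3): lcm = pqr. S = 3/4pr^2 - 6q^2r + 9pq + 85/12pr + 2qr.
  leading term pr^2: subtract (9/8r^2)·f_1 from 3/4pr^2 - 6q^2r + 9pq + 85/12pr + 2qr → -6q^2r + 27/8r^3 + 9pq + 85/12pr + 2qr
  leading term q^2r: subtract (-q)·g_3 from -6q^2r + 27/8r^3 + 9pq + 85/12pr + 2qr → -9/2qr^2 + 27/8r^3 + 9pq + 85/12pr - 81/2qr
  leading term qr^2: subtract (-3/4r)·g_3 from -9/2qr^2 + 27/8r^3 + 9pq + 85/12pr - 81/2qr → 9pq + 85/12pr - 81/2qr - 255/8r^2
  leading term pq: subtract (27/2q)·f_1 from 9pq + 85/12pr - 81/2qr - 255/8r^2 → 85/12pr - 255/8r^2
  leading term pr: subtract (85/8r)·f_1 from 85/12pr - 255/8r^2 → 0
  remainder 0.

Every S-polynomial of the final basis reduces to 0, so we have a Gröbner basis.
Inter-reduce: drop elements whose leading term is divisible by another's, tail-reduce, and make monic.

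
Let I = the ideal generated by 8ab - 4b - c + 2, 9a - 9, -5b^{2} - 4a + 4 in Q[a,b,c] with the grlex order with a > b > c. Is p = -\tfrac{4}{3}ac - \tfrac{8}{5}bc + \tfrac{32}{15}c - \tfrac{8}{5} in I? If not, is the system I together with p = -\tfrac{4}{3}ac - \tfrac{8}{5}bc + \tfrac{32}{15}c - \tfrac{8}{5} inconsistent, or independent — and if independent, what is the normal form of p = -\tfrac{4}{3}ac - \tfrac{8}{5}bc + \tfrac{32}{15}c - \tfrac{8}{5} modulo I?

-\tfrac{4}{3}ac - \tfrac{8}{5}bc + \tfrac{32}{15}c - \tfrac{8}{5} lies in I (it reduces to 0).

First compute the reduced Gröbner basis of I by Buchberger's algorithm.
f_1 = 8ab - 4b - c + 2, LT = ab.
f_2 = 9a - 9, LT = a.
f_3 = -5b^{2} - 4a + 4, LT = b^{2}.

S(f_1,f_2): lcm = ab. S = \tfrac{1}{2}b - \tfrac{1}{8}c + \tfrac{1}{4}.
  reduce S modulo (f_1, f_2, f_3):
  remainder \tfrac{1}{2}b - \tfrac{1}{8}c + \tfrac{1}{4} ≠ 0; add h_4 = \tfrac{1}{2}b - \tfrac{1}{8}c + \tfrac{1}{4} to the basis.

S(f_1,f_3): lcm = ab^{2}. S = -\tfrac{4}{5}a^{2} - \tfrac{1}{2}b^{2} - \tfrac{1}{8}bc + \tfrac{4}{5}a + \tfrac{1}{4}b.
  reduce S modulo (f_1, f_2, f_3, h_4):
  remainder -\tfrac{1}{32}c^{2} + \tfrac{1}{8}c - \tfrac{1}{8} ≠ 0; add h_5 = -\tfrac{1}{32}c^{2} + \tfrac{1}{8}c - \tfrac{1}{8} to the basis.

The other S-polynomials (S(f_2,f_3), S(f_1,h_4), S(f_2,h_4), S(f_3,h_4), S(f_1,h_5), S(f_2,h_5), S(f_3,h_5), S(h_4,h_5)) all reduce to 0 modulo the current basis, so we have a Gröbner basis.
Inter-reduce: drop elements whose leading term is divisible by another's, tail-reduce, and make monic.
Reduced Gröbner basis: {c^{2} - 4c + 4, a - 1, b - \tfrac{1}{4}c + \tfrac{1}{2}}.
Label its elements g_1 = c^{2} - 4c + 4, g_2 = a - 1, g_3 = b - \tfrac{1}{4}c + \tfrac{1}{2}.

Reduce p = -\tfrac{4}{3}ac - \tfrac{8}{5}bc + \tfrac{32}{15}c - \tfrac{8}{5} modulo G:
  leading term ac: subtract (-\tfrac{4}{3}c)·g_2 from -\tfrac{4}{3}ac - \tfrac{8}{5}bc + \tfrac{32}{15}c - \tfrac{8}{5} → -\tfrac{8}{5}bc + \tfrac{4}{5}c - \tfrac{8}{5}
  leading term bc: subtract (-\tfrac{8}{5}c)·g_3 from -\tfrac{8}{5}bc + \tfrac{4}{5}c - \tfrac{8}{5} → -\tfrac{2}{5}c^{2} + \tfrac{8}{5}c - \tfrac{8}{5}
  leading term c^{2}: subtract (-\tfrac{2}{5})·g_1 from -\tfrac{2}{5}c^{2} + \tfrac{8}{5}c - \tfrac{8}{5} → 0
  normal form = 0.
Since the normal form is 0, p ∈ I.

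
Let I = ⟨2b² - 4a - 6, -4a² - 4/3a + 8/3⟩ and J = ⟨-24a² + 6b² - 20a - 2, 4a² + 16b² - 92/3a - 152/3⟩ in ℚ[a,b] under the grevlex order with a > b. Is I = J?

Yes, the ideals are equal.

Equality of ideals is decidable: compute both reduced Gröbner bases (unique for the ordering) and check whether they agree.
Buchberger on the first generating set:
f_1 = 2b² - 4a - 6, LT = b².
f_2 = -4a² - 4/3a + 8/3, LT = a².

The S-polynomials (S(f_1,f_2)) all reduce to 0 modulo the current basis, so we have a Gröbner basis.
Inter-reduce: drop elements whose leading term is divisible by another's, tail-reduce, and make monic.
Reduced Gröbner basis: {a² + ⅓a - ⅔, b² - 2a - 3}.

Buchberger on the second generating set:
h_1 = -24a² + 6b² - 20a - 2, LT = a².
h_2 = 4a² + 16b² - 92/3a - 152/3, LT = a².

S(h_1,h_2): lcm = a². S = -17/4b² + 17/2a + 51/4.
  leading term b²: no divisor's leading term divides it; move -17/4b² to the remainder.
  leading term a: no divisor's leading term divides it; move 17/2a to the remainder.
  leading term 1: no divisor's leading term divides it; move 51/4 to the remainder.
  remainder -17/4b² + 17/2a + 51/4 ≠ 0; add k_3 = -17/4b² + 17/2a + 51/4 to the basis.

The other S-polynomials (S(h_1,k_3), S(h_2,k_3)) all reduce to 0 modulo the current basis, so we have a Gröbner basis.
Inter-reduce: drop elements whose leading term is divisible by another's, tail-reduce, and make monic.
Reduced Gröbner basis: {a² + ⅓a - ⅔, b² - 2a - 3}.

These coincide, so the ideals are equal.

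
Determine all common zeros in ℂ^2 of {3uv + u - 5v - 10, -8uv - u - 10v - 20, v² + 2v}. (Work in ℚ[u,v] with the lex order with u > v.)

Compute a lex Gröbner basis by Buchberger's algorithm.
f_1 = 3uv + u - 5v - 10, LT = uv.
f_2 = -8uv - u - 10v - 20, LT = uv.
f_3 = v² + 2v, LT = v².

S(f_1,f_2): lcm = uv. S = 5/24u - 35/12v - 35/6.
  reduce S modulo (f_1, f_2, f_3):
  remainder 5/24u - 35/12v - 35/6 ≠ 0; add h_4 = 5/24u - 35/12v - 35/6 to the basis.

S(f_1,f_3): lcm = uv². S = -5/3uv - 5/3v² - 10/3v.
  reduce S modulo (f_1, f_2, f_3, h_4):
  remainder 5v + 10 ≠ 0; add h_5 = 5v + 10 to the basis.

The other S-polynomials (S(f_2,f_3), S(f_1,h_4), S(f_2,h_4), S(f_3,h_4), S(f_1,h_5), S(f_2,h_5), S(f_3,h_5), S(h_4,h_5)) all reduce to 0 modulo the current basis, so we have a Gröbner basis.
Inter-reduce: drop elements whose leading term is divisible by another's, tail-reduce, and make monic.
Reduced Gröbner basis: {u, v + 2}.

Elimination: the polynomial v + 2 lies in the elimination ideal for v, so v ∈ {-2}. For each such v, the remaining basis elements (now univariate) give the rest of the solution.
  v = -2: the earlier basis element becomes u = 0, giving u = 0 — point (0, -2).

{(0, -2)}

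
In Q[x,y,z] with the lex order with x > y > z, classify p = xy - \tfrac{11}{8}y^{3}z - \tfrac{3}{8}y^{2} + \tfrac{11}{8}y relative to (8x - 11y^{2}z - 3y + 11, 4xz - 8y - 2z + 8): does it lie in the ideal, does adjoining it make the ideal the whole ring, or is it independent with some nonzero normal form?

First compute the reduced Gröbner basis of I by Buchberger's algorithm.
f_1 = 8x - 11y^{2}z - 3y + 11, LT = x.
f_2 = 4xz - 8y - 2z + 8, LT = xz.

S(f_1,f_2): lcm = xz. S = -\tfrac{11}{8}y^{2}z^{2} - \tfrac{3}{8}yz + 2y + \tfrac{15}{8}z - 2.
  leading term y^{2}z^{2}: no divisor's leading term divides it; move -\tfrac{11}{8}y^{2}z^{2} to the remainder.
  leading term yz: no divisor's leading term divides it; move -\tfrac{3}{8}yz to the remainder.
  leading term y: no divisor's leading term divides it; move 2y to the remainder.
  leading term z: no divisor's leading term divides it; move \tfrac{15}{8}z to the remainder.
  leading term 1: no divisor's leading term divides it; move -2 to the remainder.
  remainder -\tfrac{11}{8}y^{2}z^{2} - \tfrac{3}{8}yz + 2y + \tfrac{15}{8}z - 2 ≠ 0; add h_3 = -\tfrac{11}{8}y^{2}z^{2} - \tfrac{3}{8}yz + 2y + \tfrac{15}{8}z - 2 to the basis.

The other S-polynomials (S(f_1,h_3), S(f_2,h_3)) all reduce to 0 modulo the current basis, so we have a Gröbner basis.
Inter-reduce: drop elements whose leading term is divisible by another's, tail-reduce, and make monic.
Reduced Gröbner basis: {x - \tfrac{11}{8}y^{2}z - \tfrac{3}{8}y + \tfrac{11}{8}, y^{2}z^{2} + \tfrac{3}{11}yz - \tfrac{16}{11}y - \tfrac{15}{11}z + \tfrac{16}{11}}.
Label its elements g_1 = x - \tfrac{11}{8}y^{2}z - \tfrac{3}{8}y + \tfrac{11}{8}, g_2 = y^{2}z^{2} + \tfrac{3}{11}yz - \tfrac{16}{11}y - \tfrac{15}{11}z + \tfrac{16}{11}.

Reduce p = xy - \tfrac{11}{8}y^{3}z - \tfrac{3}{8}y^{2} + \tfrac{11}{8}y modulo G:
  leading term xy: subtract (y)·g_1 from xy - \tfrac{11}{8}y^{3}z - \tfrac{3}{8}y^{2} + \tfrac{11}{8}y → 0
  normal form = 0.
Since the normal form is 0, p ∈ I.

xy - \tfrac{11}{8}y^{3}z - \tfrac{3}{8}y^{2} + \tfrac{11}{8}y lies in I (it reduces to 0).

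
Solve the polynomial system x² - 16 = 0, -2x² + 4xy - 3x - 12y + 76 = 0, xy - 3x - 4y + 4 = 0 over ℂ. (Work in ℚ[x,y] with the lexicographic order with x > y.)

Compute a lex Gröbner basis by Buchberger's algorithm.
f_1 = x² - 16, LT = x².
f_2 = -2x² + 4xy - 3x - 12y + 76, LT = x².
f_3 = xy - 3x - 4y + 4, LT = xy.

S(f_1,f_2): lcm = x². S = 2xy - 3/2x - 6y + 22.
  leading term xy: subtract (2)·f_3 from 2xy - 3/2x - 6y + 22 → 9/2x + 2y + 14
  leading term x: no divisor's leading term divides it; move 9/2x to the remainder.
  leading term y: no divisor's leading term divides it; move 2y to the remainder.
  leading term 1: no divisor's leading term divides it; move 14 to the remainder.
  remainder 9/2x + 2y + 14 ≠ 0; add h_4 = 9/2x + 2y + 14 to the basis.

S(f_1,f_3): lcm = x²y. S = 3x² + 4xy - 4x - 16y.
  leading term x²: subtract (3)·f_1 from 3x² + 4xy - 4x - 16y → 4xy - 4x - 16y + 48
  leading term xy: subtract (4)·f_3 from 4xy - 4x - 16y + 48 → 8x + 32
  leading term x: subtract (16/9)·h_4 from 8x + 32 → -32/9y + 64/9
  leading term y: no divisor's leading term divides it; move -32/9y to the remainder.
  leading term 1: no divisor's leading term divides it; move 64/9 to the remainder.
  remainder -32/9y + 64/9 ≠ 0; add h_5 = -32/9y + 64/9 to the basis.

S(f_2,f_3): lcm = x²y. S = 3x² - 2xy² + 11/2xy - 4x + 6y² - 38y.
  leading term x²: subtract (3)·f_1 from 3x² - 2xy² + 11/2xy - 4x + 6y² - 38y → -2xy² + 11/2xy - 4x + 6y² - 38y + 48
  leading term xy²: subtract (-2y)·f_3 from -2xy² + 11/2xy - 4x + 6y² - 38y + 48 → -½xy - 4x - 2y² - 30y + 48
  leading term xy: subtract (-½)·f_3 from -½xy - 4x - 2y² - 30y + 48 → -11/2x - 2y² - 32y + 50
  leading term x: subtract (-11/9)·h_4 from -11/2x - 2y² - 32y + 50 → -2y² - 266/9y + 604/9
  leading term y²: subtract (9/16y)·h_5 from -2y² - 266/9y + 604/9 → -302/9y + 604/9
  leading term y: subtract (151/16)·h_5 from -302/9y + 604/9 → 0
  remainder 0.

S(f_1,h_4): lcm = x². S = -4/9xy - 28/9x - 16.
  leading term xy: subtract (-4/9)·f_3 from -4/9xy - 28/9x - 16 → -40/9x - 16/9y - 128/9
  leading term x: subtract (-80/81)·h_4 from -40/9x - 16/9y - 128/9 → 16/81y - 32/81
  leading term y: subtract (-1/18)·h_5 from 16/81y - 32/81 → 0
  remainder 0.

S(f_2,h_4): lcm = x². S = -22/9xy - 29/18x + 6y - 38.
  leading term xy: subtract (-22/9)·f_3 from -22/9xy - 29/18x + 6y - 38 → -161/18x - 34/9y - 254/9
  leading term x: subtract (-161/81)·h_4 from -161/18x - 34/9y - 254/9 → 16/81y - 32/81
  leading term y: subtract (-1/18)·h_5 from 16/81y - 32/81 → 0
  remainder 0.

S(f_3,h_4): lcm = xy. S = -3x - 4/9y² - 64/9y + 4.
  leading term x: subtract (-⅔)·h_4 from -3x - 4/9y² - 64/9y + 4 → -4/9y² - 52/9y + 40/3
  leading term y²: subtract (⅛y)·h_5 from -4/9y² - 52/9y + 40/3 → -20/3y + 40/3
  leading term y: subtract (15/8)·h_5 from -20/3y + 40/3 → 0
  remainder 0.

S(f_1,h_5): leading monomials are coprime, so the S-polynomial reduces to 0 (Buchberger's first criterion).
S(f_2,h_5): leading monomials are coprime, so the S-polynomial reduces to 0 (Buchberger's first criterion).
S(f_3,h_5): lcm = xy. S = -x - 4y + 4.
  leading term x: subtract (-2/9)·h_4 from -x - 4y + 4 → -32/9y + 64/9
  leading term y: subtract (1)·h_5 from -32/9y + 64/9 → 0
  remainder 0.

S(h_4,h_5): leading monomials are coprime, so the S-polynomial reduces to 0 (Buchberger's first criterion).
Every S-polynomial of the final basis reduces to 0, so we have a Gröbner basis.
Inter-reduce: drop elements whose leading term is divisible by another's, tail-reduce, and make monic.
Reduced Gröbner basis: {x + 4, y - 2}.

A lex Gröbner basis eliminates variables successively. Here y - 2 depends only on y, with roots {2}; lifting each root through the earlier basis elements recovers the full solutions.
  y = 2: the earlier basis element becomes x + 4 = 0, giving x = -4 — point (-4, 2).

{(-4, 2)}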